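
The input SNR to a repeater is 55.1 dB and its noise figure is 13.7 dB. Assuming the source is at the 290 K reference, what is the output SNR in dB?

By definition F = SNR_in/SNR_out, so in dB: SNR_out = SNR_in − NF
SNR_out = 55.1 − 13.7 = 41.4 dB

41.4 dB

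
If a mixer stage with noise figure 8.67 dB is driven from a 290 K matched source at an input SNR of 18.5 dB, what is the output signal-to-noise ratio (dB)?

By definition F = SNR_in/SNR_out, so in dB: SNR_out = SNR_in − NF
SNR_out = 18.5 − 8.67 = 9.83 dB

9.83 dB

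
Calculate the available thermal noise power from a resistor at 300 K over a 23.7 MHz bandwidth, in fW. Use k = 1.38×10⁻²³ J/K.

98.1 fW

P_n = kTB = 1.38×10⁻²³ × 300 × 2.37×10⁷ = 9.81×10⁻¹⁴ W = 98.1 fW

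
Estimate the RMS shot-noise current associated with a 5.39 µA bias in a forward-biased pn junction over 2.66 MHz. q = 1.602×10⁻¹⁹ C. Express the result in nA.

I_n = √(2qI·B)
2qI·B = 2 × 1.602×10⁻¹⁹ × 5.39×10⁻⁶ × 2.66×10⁶ = 4.59×10⁻¹⁸ A²
I_n = √(4.59×10⁻¹⁸) = 2.14×10⁻⁹ A = 2.14 nA

2.14 nA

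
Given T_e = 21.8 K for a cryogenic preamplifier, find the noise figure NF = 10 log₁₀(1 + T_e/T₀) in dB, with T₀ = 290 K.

F = 1 + T_e/T₀ = 1 + 21.8/290 = 1.07517
NF = 10 log₁₀(1.07517) = 0.315 dB

0.315 dB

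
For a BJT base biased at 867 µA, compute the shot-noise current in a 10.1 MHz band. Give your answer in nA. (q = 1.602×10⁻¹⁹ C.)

I_n = √(2qI·B)
2qI·B = 2 × 1.602×10⁻¹⁹ × 8.67×10⁻⁴ × 1.01×10⁷ = 2.81×10⁻¹⁵ A²
I_n = √(2.81×10⁻¹⁵) = 5.30×10⁻⁸ A = 53.0 nA

53.0 nA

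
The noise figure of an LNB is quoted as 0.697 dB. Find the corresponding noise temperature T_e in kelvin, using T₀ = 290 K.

50.5 K

F = 10^(0.697/10) = 1.17409
T_e = (F − 1)·T₀ = (1.17409 − 1) × 290 = 50.5 K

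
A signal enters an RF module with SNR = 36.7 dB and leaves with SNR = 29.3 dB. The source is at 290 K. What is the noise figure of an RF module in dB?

7.4 dB

NF (dB) = SNR_in(dB) − SNR_out(dB) when the source is at T₀
NF = 36.7 − 29.3 = 7.4 dB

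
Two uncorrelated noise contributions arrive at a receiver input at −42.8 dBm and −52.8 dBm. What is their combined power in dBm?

−42.4 dBm

Convert to linear, add, convert back:
P₁ = 5.25×10⁻⁸ W, P₂ = 5.25×10⁻⁹ W
P_tot = 5.77×10⁻⁸ W → 10 log₁₀(P_tot / 10⁻³) = −42.4 dBm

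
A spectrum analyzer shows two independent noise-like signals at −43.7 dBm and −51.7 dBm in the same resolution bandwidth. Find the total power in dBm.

−43.1 dBm

Convert to linear, add, convert back:
P₁ = 4.27×10⁻⁸ W, P₂ = 6.76×10⁻⁹ W
P_tot = 4.94×10⁻⁸ W → 10 log₁₀(P_tot / 10⁻³) = −43.1 dBm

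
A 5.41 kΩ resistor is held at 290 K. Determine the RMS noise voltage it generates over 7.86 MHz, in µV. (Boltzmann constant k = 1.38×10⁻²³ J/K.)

V_n = √(4kTRB)
4kTRB = 4 × 1.38×10⁻²³ × 290 × 5.41×10³ × 7.86×10⁶ = 6.81×10⁻¹⁰ V²
V_n = √(6.81×10⁻¹⁰) = 2.61×10⁻⁵ V = 26.1 µV

26.1 µV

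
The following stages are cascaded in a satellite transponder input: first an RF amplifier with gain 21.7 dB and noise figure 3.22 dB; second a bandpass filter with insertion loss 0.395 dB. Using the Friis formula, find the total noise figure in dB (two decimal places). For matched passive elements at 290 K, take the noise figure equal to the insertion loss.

3.22 dB

Convert to linear (a loss of L dB is a gain of −L dB): F_i = 10^(NF_i/10), G_i = 10^(G_i,dB/10)
  Stage 1: F_1 = 10^(3.22/10) = 2.099, G_1 = 10^(21.7/10) = 147.9
  Stage 2: F_2 = 10^(0.395/10) = 1.095, G_2 = 10^(−0.395/10) = 0.9131
Friis cascade:
  F = 2.099 + (1.095 − 1)/147.9 = 2.100
NF = 10 log₁₀(2.100) = 3.22 dB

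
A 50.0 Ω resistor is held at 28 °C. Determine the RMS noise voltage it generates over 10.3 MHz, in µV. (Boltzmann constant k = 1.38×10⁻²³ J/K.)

T = 28 °C + 273.15 = 301.15 K
V_n = √(4kTRB)
4kTRB = 4 × 1.38×10⁻²³ × 301.15 × 5.00×10¹ × 1.03×10⁷ = 8.56×10⁻¹² V²
V_n = √(8.56×10⁻¹²) = 2.93×10⁻⁶ V = 2.93 µV

2.93 µV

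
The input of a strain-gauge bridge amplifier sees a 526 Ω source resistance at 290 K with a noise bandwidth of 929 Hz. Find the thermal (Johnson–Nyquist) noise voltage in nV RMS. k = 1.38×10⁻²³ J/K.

V_n = √(4kTRB)
4kTRB = 4 × 1.38×10⁻²³ × 290 × 5.26×10² × 9.29×10² = 7.82×10⁻¹⁵ V²
V_n = √(7.82×10⁻¹⁵) = 8.84×10⁻⁸ V = 88.4 nV

88.4 nV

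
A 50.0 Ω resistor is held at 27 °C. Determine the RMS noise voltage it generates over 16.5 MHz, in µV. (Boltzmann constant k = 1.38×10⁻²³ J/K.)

3.70 µV

T = 27 °C + 273.15 = 300.15 K
V_n = √(4kTRB)
4kTRB = 4 × 1.38×10⁻²³ × 300.15 × 5.00×10¹ × 1.65×10⁷ = 1.37×10⁻¹¹ V²
V_n = √(1.37×10⁻¹¹) = 3.70×10⁻⁶ V = 3.70 µV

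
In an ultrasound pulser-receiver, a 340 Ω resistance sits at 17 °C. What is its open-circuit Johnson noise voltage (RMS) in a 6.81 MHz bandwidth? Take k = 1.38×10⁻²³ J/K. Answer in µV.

T = 17 °C + 273.15 = 290.15 K
V_n = √(4kTRB)
4kTRB = 4 × 1.38×10⁻²³ × 290.15 × 3.40×10² × 6.81×10⁶ = 3.71×10⁻¹¹ V²
V_n = √(3.71×10⁻¹¹) = 6.09×10⁻⁶ V = 6.09 µV

6.09 µV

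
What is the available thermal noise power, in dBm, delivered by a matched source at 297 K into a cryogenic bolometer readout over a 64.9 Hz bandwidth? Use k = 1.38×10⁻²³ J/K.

−155.8 dBm

P_n = kTB = 1.38×10⁻²³ × 297 × 6.49×10¹ = 2.66×10⁻¹⁹ W
In dBm: 10 log₁₀(2.66×10⁻¹⁹ / 10⁻³) = −155.8 dBm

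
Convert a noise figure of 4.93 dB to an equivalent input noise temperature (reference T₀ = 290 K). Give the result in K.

F = 10^(4.93/10) = 3.11172
T_e = (F − 1)·T₀ = (3.11172 − 1) × 290 = 612 K

612 K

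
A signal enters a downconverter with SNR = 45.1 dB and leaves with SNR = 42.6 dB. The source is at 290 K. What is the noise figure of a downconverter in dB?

2.5 dB

NF (dB) = SNR_in(dB) − SNR_out(dB) when the source is at T₀
NF = 45.1 − 42.6 = 2.5 dB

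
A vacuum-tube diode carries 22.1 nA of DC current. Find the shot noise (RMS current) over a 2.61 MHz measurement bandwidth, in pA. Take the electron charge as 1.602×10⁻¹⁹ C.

I_n = √(2qI·B)
2qI·B = 2 × 1.602×10⁻¹⁹ × 2.21×10⁻⁸ × 2.61×10⁶ = 1.85×10⁻²⁰ A²
I_n = √(1.85×10⁻²⁰) = 1.36×10⁻¹⁰ A = 136 pA

136 pA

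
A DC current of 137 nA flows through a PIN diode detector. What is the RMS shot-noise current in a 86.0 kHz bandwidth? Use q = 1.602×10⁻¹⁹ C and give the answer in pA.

61.4 pA

I_n = √(2qI·B)
2qI·B = 2 × 1.602×10⁻¹⁹ × 1.37×10⁻⁷ × 8.60×10⁴ = 3.77×10⁻²¹ A²
I_n = √(3.77×10⁻²¹) = 6.14×10⁻¹¹ A = 61.4 pA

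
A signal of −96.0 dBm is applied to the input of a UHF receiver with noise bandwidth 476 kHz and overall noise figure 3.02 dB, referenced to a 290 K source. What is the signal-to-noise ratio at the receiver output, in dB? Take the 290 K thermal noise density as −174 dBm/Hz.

Noise floor: N = −174 + 10 log₁₀(B) + NF
10 log₁₀(4.76×10⁵) = 56.78 dB
N = −174 + 56.78 + 3.02 = −114.20 dBm
SNR = P_sig − N = −96.0 − (−114.20) = 18.20 dB → 18.2 dB

18.2 dB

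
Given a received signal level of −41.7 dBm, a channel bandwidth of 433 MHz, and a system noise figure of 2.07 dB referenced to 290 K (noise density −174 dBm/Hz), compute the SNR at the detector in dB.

43.9 dB

Noise floor: N = −174 + 10 log₁₀(B) + NF
10 log₁₀(4.33×10⁸) = 86.36 dB
N = −174 + 86.36 + 2.07 = −85.57 dBm
SNR = P_sig − N = −41.7 − (−85.57) = 43.87 dB → 43.9 dB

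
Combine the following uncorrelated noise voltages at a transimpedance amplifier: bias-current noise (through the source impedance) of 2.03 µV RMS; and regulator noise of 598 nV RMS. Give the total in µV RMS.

2.12 µV

Uncorrelated sources add in power (mean-square): V_tot = √(ΣV_i²)
V_tot = √[(2.03×10⁻⁶)² + (5.98×10⁻⁷)²] = 2.12×10⁻⁶ V = 2.12 µV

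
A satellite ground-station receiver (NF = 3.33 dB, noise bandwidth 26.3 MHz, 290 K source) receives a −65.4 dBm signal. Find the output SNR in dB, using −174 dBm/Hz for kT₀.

31.1 dB

Noise floor: N = −174 + 10 log₁₀(B) + NF
10 log₁₀(2.63×10⁷) = 74.2 dB
N = −174 + 74.2 + 3.33 = −96.47 dBm
SNR = P_sig − N = −65.4 − (−96.47) = 31.07 dB → 31.1 dB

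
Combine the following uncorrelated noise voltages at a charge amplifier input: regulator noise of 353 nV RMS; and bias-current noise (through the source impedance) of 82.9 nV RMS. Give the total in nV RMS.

Uncorrelated sources add in power (mean-square): V_tot = √(ΣV_i²)
V_tot = √[(3.53×10⁻⁷)² + (8.29×10⁻⁸)²] = 3.63×10⁻⁷ V = 363 nV

363 nV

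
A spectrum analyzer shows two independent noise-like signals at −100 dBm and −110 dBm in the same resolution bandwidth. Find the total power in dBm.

−99.6 dBm

Convert to linear, add, convert back:
P₁ = 1.00×10⁻¹³ W, P₂ = 1.00×10⁻¹⁴ W
P_tot = 1.10×10⁻¹³ W → 10 log₁₀(P_tot / 10⁻³) = −99.6 dBm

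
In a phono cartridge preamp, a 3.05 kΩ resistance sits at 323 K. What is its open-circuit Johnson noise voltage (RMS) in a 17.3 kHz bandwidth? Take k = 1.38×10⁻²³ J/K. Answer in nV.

V_n = √(4kTRB)
4kTRB = 4 × 1.38×10⁻²³ × 323 × 3.05×10³ × 1.73×10⁴ = 9.41×10⁻¹³ V²
V_n = √(9.41×10⁻¹³) = 9.70×10⁻⁷ V = 970 nV

970 nV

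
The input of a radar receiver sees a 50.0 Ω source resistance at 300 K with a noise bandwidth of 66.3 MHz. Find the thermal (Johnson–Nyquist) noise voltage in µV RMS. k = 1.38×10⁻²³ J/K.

V_n = √(4kTRB)
4kTRB = 4 × 1.38×10⁻²³ × 300 × 5.00×10¹ × 6.63×10⁷ = 5.49×10⁻¹¹ V²
V_n = √(5.49×10⁻¹¹) = 7.41×10⁻⁶ V = 7.41 µV

7.41 µV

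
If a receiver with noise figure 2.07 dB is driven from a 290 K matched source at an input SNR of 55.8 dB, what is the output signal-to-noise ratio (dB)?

53.73 dB

By definition F = SNR_in/SNR_out, so in dB: SNR_out = SNR_in − NF
SNR_out = 55.8 − 2.07 = 53.73 dB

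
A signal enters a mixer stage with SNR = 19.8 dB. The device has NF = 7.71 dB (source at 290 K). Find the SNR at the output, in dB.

12.09 dB

By definition F = SNR_in/SNR_out, so in dB: SNR_out = SNR_in − NF
SNR_out = 19.8 − 7.71 = 12.09 dB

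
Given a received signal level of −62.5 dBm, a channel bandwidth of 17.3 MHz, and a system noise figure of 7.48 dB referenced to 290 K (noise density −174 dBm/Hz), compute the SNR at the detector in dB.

31.6 dB

Noise floor: N = −174 + 10 log₁₀(B) + NF
10 log₁₀(1.73×10⁷) = 72.38 dB
N = −174 + 72.38 + 7.48 = −94.14 dBm
SNR = P_sig − N = −62.5 − (−94.14) = 31.64 dB → 31.6 dB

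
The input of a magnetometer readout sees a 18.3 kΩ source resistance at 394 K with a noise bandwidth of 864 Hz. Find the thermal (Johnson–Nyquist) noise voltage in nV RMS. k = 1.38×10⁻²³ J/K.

586 nV

V_n = √(4kTRB)
4kTRB = 4 × 1.38×10⁻²³ × 394 × 1.83×10⁴ × 8.64×10² = 3.44×10⁻¹³ V²
V_n = √(3.44×10⁻¹³) = 5.86×10⁻⁷ V = 586 nV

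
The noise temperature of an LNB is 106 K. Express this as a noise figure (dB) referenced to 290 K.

1.35 dB

F = 1 + T_e/T₀ = 1 + 106/290 = 1.36552
NF = 10 log₁₀(1.36552) = 1.35 dB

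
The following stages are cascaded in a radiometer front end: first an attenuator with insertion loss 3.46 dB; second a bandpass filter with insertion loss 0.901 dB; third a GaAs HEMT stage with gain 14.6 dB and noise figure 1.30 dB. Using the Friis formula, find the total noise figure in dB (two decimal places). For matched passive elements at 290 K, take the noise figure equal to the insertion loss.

5.66 dB

Convert to linear (a loss of L dB is a gain of −L dB): F_i = 10^(NF_i/10), G_i = 10^(G_i,dB/10)
  Stage 1: F_1 = 10^(3.46/10) = 2.218, G_1 = 10^(−3.46/10) = 0.4508
  Stage 2: F_2 = 10^(0.901/10) = 1.231, G_2 = 10^(−0.901/10) = 0.8126
  Stage 3: F_3 = 10^(1.30/10) = 1.349, G_3 = 10^(14.6/10) = 28.84
Friis cascade:
  F = 2.218 + (1.231 − 1)/0.4508 + (1.349 − 1)/0.3664 = 3.682
NF = 10 log₁₀(3.682) = 5.66 dB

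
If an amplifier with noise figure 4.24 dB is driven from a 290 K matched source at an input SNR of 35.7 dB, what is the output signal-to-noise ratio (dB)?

31.46 dB

By definition F = SNR_in/SNR_out, so in dB: SNR_out = SNR_in − NF
SNR_out = 35.7 − 4.24 = 31.46 dB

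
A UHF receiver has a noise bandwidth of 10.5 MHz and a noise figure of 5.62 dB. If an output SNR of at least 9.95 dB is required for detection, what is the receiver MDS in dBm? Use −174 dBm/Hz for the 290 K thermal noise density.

−88.2 dBm

Sensitivity = −174 + 10 log₁₀(B) + NF + SNR_min
= −174 + 70.21 + 5.62 + 9.95
= −88.22 dBm → −88.2 dBm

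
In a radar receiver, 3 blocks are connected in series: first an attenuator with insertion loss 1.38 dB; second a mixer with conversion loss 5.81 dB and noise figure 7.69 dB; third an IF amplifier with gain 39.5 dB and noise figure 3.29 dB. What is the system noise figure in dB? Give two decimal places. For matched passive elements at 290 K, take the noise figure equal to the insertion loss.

11.46 dB

Convert to linear (a loss of L dB is a gain of −L dB): F_i = 10^(NF_i/10), G_i = 10^(G_i,dB/10)
  Stage 1: F_1 = 10^(1.38/10) = 1.374, G_1 = 10^(−1.38/10) = 0.7278
  Stage 2: F_2 = 10^(7.69/10) = 5.875, G_2 = 10^(−5.81/10) = 0.2624
  Stage 3: F_3 = 10^(3.29/10) = 2.133, G_3 = 10^(39.5/10) = 8913
Friis cascade:
  F = 1.374 + (5.875 − 1)/0.7278 + (2.133 − 1)/0.1910 = 14.00
NF = 10 log₁₀(14.00) = 11.46 dB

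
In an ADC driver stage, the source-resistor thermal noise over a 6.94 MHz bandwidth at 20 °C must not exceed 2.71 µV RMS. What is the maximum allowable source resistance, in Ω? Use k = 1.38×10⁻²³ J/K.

T = 20 °C + 273.15 = 293.15 K
Johnson–Nyquist: V_n = √(4kTRB) ⇒ R = V_n² / (4kTB)
4kTB = 4 × 1.38×10⁻²³ × 293.15 × 6.94×10⁶ = 1.12×10⁻¹³
R = (2.71×10⁻⁶)² / 1.12×10⁻¹³ = 6.54×10¹ Ω = 65.4 Ω

65.4 Ω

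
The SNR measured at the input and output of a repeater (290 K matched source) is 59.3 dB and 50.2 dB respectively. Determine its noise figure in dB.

9.1 dB

NF (dB) = SNR_in(dB) − SNR_out(dB) when the source is at T₀
NF = 59.3 − 50.2 = 9.1 dB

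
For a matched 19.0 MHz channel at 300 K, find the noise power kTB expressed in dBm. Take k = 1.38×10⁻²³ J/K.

−101.0 dBm

P_n = kTB = 1.38×10⁻²³ × 300 × 1.90×10⁷ = 7.87×10⁻¹⁴ W
In dBm: 10 log₁₀(7.87×10⁻¹⁴ / 10⁻³) = −101.0 dBm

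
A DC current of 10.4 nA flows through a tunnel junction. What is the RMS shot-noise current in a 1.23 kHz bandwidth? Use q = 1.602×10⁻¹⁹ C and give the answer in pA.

I_n = √(2qI·B)
2qI·B = 2 × 1.602×10⁻¹⁹ × 1.04×10⁻⁸ × 1.23×10³ = 4.10×10⁻²⁴ A²
I_n = √(4.10×10⁻²⁴) = 2.02×10⁻¹² A = 2.02 pA

2.02 pA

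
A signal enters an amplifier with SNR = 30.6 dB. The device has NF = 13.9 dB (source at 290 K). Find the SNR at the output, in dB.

By definition F = SNR_in/SNR_out, so in dB: SNR_out = SNR_in − NF
SNR_out = 30.6 − 13.9 = 16.7 dB

16.7 dB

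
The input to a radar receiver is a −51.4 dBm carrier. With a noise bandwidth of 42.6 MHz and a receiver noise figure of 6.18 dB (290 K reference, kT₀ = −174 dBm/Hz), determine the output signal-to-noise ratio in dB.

Noise floor: N = −174 + 10 log₁₀(B) + NF
10 log₁₀(4.26×10⁷) = 76.29 dB
N = −174 + 76.29 + 6.18 = −91.53 dBm
SNR = P_sig − N = −51.4 − (−91.53) = 40.13 dB → 40.1 dB

40.1 dB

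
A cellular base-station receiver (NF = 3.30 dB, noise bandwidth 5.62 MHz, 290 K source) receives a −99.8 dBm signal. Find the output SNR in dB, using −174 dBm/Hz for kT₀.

3.4 dB

Noise floor: N = −174 + 10 log₁₀(B) + NF
10 log₁₀(5.62×10⁶) = 67.5 dB
N = −174 + 67.5 + 3.30 = −103.20 dBm
SNR = P_sig − N = −99.8 − (−103.20) = 3.40 dB → 3.4 dB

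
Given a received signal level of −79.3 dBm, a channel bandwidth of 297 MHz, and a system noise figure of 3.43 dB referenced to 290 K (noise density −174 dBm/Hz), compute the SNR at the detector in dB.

6.5 dB

Noise floor: N = −174 + 10 log₁₀(B) + NF
10 log₁₀(2.97×10⁸) = 84.73 dB
N = −174 + 84.73 + 3.43 = −85.84 dBm
SNR = P_sig − N = −79.3 − (−85.84) = 6.54 dB → 6.5 dB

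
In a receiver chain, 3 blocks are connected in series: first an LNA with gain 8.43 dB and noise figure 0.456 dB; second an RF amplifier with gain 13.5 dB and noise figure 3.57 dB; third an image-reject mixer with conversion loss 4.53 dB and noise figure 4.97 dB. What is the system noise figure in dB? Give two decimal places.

1.16 dB

Convert to linear (a loss of L dB is a gain of −L dB): F_i = 10^(NF_i/10), G_i = 10^(G_i,dB/10)
  Stage 1: F_1 = 10^(0.456/10) = 1.111, G_1 = 10^(8.43/10) = 6.966
  Stage 2: F_2 = 10^(3.57/10) = 2.275, G_2 = 10^(13.5/10) = 22.39
  Stage 3: F_3 = 10^(4.97/10) = 3.141, G_3 = 10^(−4.53/10) = 0.3524
Friis cascade:
  F = 1.111 + (2.275 − 1)/6.966 + (3.141 − 1)/156.0 = 1.307
NF = 10 log₁₀(1.307) = 1.16 dB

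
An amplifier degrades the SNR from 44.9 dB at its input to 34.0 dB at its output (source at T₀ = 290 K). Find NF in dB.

NF (dB) = SNR_in(dB) − SNR_out(dB) when the source is at T₀
NF = 44.9 − 34.0 = 10.9 dB

10.9 dB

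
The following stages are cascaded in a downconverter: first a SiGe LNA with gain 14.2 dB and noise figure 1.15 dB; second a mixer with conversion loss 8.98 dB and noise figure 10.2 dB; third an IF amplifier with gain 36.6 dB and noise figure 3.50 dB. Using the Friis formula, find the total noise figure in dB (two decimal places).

3.09 dB

Convert to linear (a loss of L dB is a gain of −L dB): F_i = 10^(NF_i/10), G_i = 10^(G_i,dB/10)
  Stage 1: F_1 = 10^(1.15/10) = 1.303, G_1 = 10^(14.2/10) = 26.30
  Stage 2: F_2 = 10^(10.2/10) = 10.47, G_2 = 10^(−8.98/10) = 0.1265
  Stage 3: F_3 = 10^(3.50/10) = 2.239, G_3 = 10^(36.6/10) = 4571
Friis cascade:
  F = 1.303 + (10.47 − 1)/26.30 + (2.239 − 1)/3.327 = 2.036
NF = 10 log₁₀(2.036) = 3.09 dB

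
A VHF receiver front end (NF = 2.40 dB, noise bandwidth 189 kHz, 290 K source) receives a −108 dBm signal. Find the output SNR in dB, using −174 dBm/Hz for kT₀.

10.8 dB

Noise floor: N = −174 + 10 log₁₀(B) + NF
10 log₁₀(1.89×10⁵) = 52.76 dB
N = −174 + 52.76 + 2.40 = −118.84 dBm
SNR = P_sig − N = −108 − (−118.84) = 10.84 dB → 10.8 dB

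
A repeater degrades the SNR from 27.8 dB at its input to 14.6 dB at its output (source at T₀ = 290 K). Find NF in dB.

13.2 dB

NF (dB) = SNR_in(dB) − SNR_out(dB) when the source is at T₀
NF = 27.8 − 14.6 = 13.2 dB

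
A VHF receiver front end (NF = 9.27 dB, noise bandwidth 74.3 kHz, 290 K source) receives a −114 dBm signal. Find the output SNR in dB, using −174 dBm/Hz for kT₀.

2.0 dB

Noise floor: N = −174 + 10 log₁₀(B) + NF
10 log₁₀(7.43×10⁴) = 48.71 dB
N = −174 + 48.71 + 9.27 = −116.02 dBm
SNR = P_sig − N = −114 − (−116.02) = 2.02 dB → 2.0 dB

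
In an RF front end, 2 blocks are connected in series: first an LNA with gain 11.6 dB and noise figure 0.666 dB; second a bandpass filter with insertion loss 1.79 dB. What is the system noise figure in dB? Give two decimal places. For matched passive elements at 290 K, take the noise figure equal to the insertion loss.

0.80 dB

Convert to linear (a loss of L dB is a gain of −L dB): F_i = 10^(NF_i/10), G_i = 10^(G_i,dB/10)
  Stage 1: F_1 = 10^(0.666/10) = 1.166, G_1 = 10^(11.6/10) = 14.45
  Stage 2: F_2 = 10^(1.79/10) = 1.510, G_2 = 10^(−1.79/10) = 0.6622
Friis cascade:
  F = 1.166 + (1.510 − 1)/14.45 = 1.201
NF = 10 log₁₀(1.201) = 0.80 dB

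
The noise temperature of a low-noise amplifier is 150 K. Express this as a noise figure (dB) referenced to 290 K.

F = 1 + T_e/T₀ = 1 + 150/290 = 1.51724
NF = 10 log₁₀(1.51724) = 1.81 dB

1.81 dB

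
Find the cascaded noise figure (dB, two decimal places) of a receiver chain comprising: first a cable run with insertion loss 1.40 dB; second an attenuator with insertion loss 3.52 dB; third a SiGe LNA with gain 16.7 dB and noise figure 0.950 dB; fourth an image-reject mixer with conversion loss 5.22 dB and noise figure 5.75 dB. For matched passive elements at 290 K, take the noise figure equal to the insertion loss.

6.07 dB

Convert to linear (a loss of L dB is a gain of −L dB): F_i = 10^(NF_i/10), G_i = 10^(G_i,dB/10)
  Stage 1: F_1 = 10^(1.40/10) = 1.380, G_1 = 10^(−1.40/10) = 0.7244
  Stage 2: F_2 = 10^(3.52/10) = 2.249, G_2 = 10^(−3.52/10) = 0.4446
  Stage 3: F_3 = 10^(0.950/10) = 1.245, G_3 = 10^(16.7/10) = 46.77
  Stage 4: F_4 = 10^(5.75/10) = 3.758, G_4 = 10^(−5.22/10) = 0.3006
Friis cascade:
  F = 1.380 + (2.249 − 1)/0.7244 + (1.245 − 1)/0.3221 + (3.758 − 1)/15.07 = 4.047
NF = 10 log₁₀(4.047) = 6.07 dB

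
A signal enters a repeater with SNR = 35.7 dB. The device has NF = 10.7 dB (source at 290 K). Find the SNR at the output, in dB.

By definition F = SNR_in/SNR_out, so in dB: SNR_out = SNR_in − NF
SNR_out = 35.7 − 10.7 = 25.0 dB

25.0 dB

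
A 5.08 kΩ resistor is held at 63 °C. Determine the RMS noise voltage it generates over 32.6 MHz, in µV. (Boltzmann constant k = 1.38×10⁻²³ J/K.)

T = 63 °C + 273.15 = 336.15 K
V_n = √(4kTRB)
4kTRB = 4 × 1.38×10⁻²³ × 336.15 × 5.08×10³ × 3.26×10⁷ = 3.07×10⁻⁹ V²
V_n = √(3.07×10⁻⁹) = 5.54×10⁻⁵ V = 55.4 µV

55.4 µV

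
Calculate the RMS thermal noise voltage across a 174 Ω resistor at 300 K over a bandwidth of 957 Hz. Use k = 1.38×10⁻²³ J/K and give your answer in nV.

52.5 nV

V_n = √(4kTRB)
4kTRB = 4 × 1.38×10⁻²³ × 300 × 1.74×10² × 9.57×10² = 2.76×10⁻¹⁵ V²
V_n = √(2.76×10⁻¹⁵) = 5.25×10⁻⁸ V = 52.5 nV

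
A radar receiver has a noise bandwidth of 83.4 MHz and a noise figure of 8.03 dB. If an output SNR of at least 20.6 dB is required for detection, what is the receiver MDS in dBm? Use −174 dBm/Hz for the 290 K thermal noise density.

−66.2 dBm

Sensitivity = −174 + 10 log₁₀(B) + NF + SNR_min
= −174 + 79.21 + 8.03 + 20.6
= −66.16 dBm → −66.2 dBm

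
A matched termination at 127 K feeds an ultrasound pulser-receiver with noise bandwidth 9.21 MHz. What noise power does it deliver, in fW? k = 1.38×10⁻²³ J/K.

16.1 fW

P_n = kTB = 1.38×10⁻²³ × 127 × 9.21×10⁶ = 1.61×10⁻¹⁴ W = 16.1 fW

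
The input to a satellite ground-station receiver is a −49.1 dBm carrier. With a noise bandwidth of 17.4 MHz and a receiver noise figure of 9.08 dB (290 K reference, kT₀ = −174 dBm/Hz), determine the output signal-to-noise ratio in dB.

43.4 dB

Noise floor: N = −174 + 10 log₁₀(B) + NF
10 log₁₀(1.74×10⁷) = 72.41 dB
N = −174 + 72.41 + 9.08 = −92.51 dBm
SNR = P_sig − N = −49.1 − (−92.51) = 43.41 dB → 43.4 dB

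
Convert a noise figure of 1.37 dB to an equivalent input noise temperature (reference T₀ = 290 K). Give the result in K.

108 K

F = 10^(1.37/10) = 1.37088
T_e = (F − 1)·T₀ = (1.37088 − 1) × 290 = 108 K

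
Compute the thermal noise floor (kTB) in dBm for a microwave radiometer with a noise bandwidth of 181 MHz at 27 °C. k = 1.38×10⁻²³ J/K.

−91.3 dBm

T = 27 °C + 273.15 = 300.15 K
P_n = kTB = 1.38×10⁻²³ × 300.15 × 1.81×10⁸ = 7.50×10⁻¹³ W
In dBm: 10 log₁₀(7.50×10⁻¹³ / 10⁻³) = −91.3 dBm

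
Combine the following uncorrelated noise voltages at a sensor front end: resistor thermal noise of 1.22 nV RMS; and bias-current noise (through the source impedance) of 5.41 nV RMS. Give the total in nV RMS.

Uncorrelated sources add in power (mean-square): V_tot = √(ΣV_i²)
V_tot = √[(1.22×10⁻⁹)² + (5.41×10⁻⁹)²] = 5.55×10⁻⁹ V = 5.55 nV

5.55 nV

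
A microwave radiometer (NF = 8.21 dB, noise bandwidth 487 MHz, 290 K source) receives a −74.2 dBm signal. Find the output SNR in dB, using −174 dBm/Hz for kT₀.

4.7 dB

Noise floor: N = −174 + 10 log₁₀(B) + NF
10 log₁₀(4.87×10⁸) = 86.88 dB
N = −174 + 86.88 + 8.21 = −78.91 dBm
SNR = P_sig − N = −74.2 − (−78.91) = 4.71 dB → 4.7 dB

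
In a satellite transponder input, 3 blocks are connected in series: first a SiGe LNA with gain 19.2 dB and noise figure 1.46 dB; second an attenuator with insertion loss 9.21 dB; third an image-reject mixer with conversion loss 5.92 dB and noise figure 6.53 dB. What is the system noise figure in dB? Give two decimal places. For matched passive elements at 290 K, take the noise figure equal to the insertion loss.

Convert to linear (a loss of L dB is a gain of −L dB): F_i = 10^(NF_i/10), G_i = 10^(G_i,dB/10)
  Stage 1: F_1 = 10^(1.46/10) = 1.400, G_1 = 10^(19.2/10) = 83.18
  Stage 2: F_2 = 10^(9.21/10) = 8.337, G_2 = 10^(−9.21/10) = 0.1199
  Stage 3: F_3 = 10^(6.53/10) = 4.498, G_3 = 10^(−5.92/10) = 0.2559
Friis cascade:
  F = 1.400 + (8.337 − 1)/83.18 + (4.498 − 1)/9.977 = 1.838
NF = 10 log₁₀(1.838) = 2.64 dB

2.64 dB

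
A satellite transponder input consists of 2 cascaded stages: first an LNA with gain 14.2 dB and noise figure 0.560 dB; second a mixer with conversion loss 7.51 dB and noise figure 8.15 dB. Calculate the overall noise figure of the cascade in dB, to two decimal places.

1.30 dB

Convert to linear (a loss of L dB is a gain of −L dB): F_i = 10^(NF_i/10), G_i = 10^(G_i,dB/10)
  Stage 1: F_1 = 10^(0.560/10) = 1.138, G_1 = 10^(14.2/10) = 26.30
  Stage 2: F_2 = 10^(8.15/10) = 6.531, G_2 = 10^(−7.51/10) = 0.1774
Friis cascade:
  F = 1.138 + (6.531 − 1)/26.30 = 1.348
NF = 10 log₁₀(1.348) = 1.30 dB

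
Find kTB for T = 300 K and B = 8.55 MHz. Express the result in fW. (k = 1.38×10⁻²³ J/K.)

35.4 fW

P_n = kTB = 1.38×10⁻²³ × 300 × 8.55×10⁶ = 3.54×10⁻¹⁴ W = 35.4 fW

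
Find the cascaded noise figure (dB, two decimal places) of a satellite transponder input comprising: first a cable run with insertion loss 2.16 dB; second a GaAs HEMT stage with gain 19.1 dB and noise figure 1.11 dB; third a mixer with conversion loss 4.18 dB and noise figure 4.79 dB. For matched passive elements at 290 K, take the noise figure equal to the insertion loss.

3.35 dB

Convert to linear (a loss of L dB is a gain of −L dB): F_i = 10^(NF_i/10), G_i = 10^(G_i,dB/10)
  Stage 1: F_1 = 10^(2.16/10) = 1.644, G_1 = 10^(−2.16/10) = 0.6081
  Stage 2: F_2 = 10^(1.11/10) = 1.291, G_2 = 10^(19.1/10) = 81.28
  Stage 3: F_3 = 10^(4.79/10) = 3.013, G_3 = 10^(−4.18/10) = 0.3819
Friis cascade:
  F = 1.644 + (1.291 − 1)/0.6081 + (3.013 − 1)/49.43 = 2.164
NF = 10 log₁₀(2.164) = 3.35 dB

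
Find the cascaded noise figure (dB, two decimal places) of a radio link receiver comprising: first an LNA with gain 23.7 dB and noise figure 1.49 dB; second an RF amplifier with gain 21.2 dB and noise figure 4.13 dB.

Convert to linear (a loss of L dB is a gain of −L dB): F_i = 10^(NF_i/10), G_i = 10^(G_i,dB/10)
  Stage 1: F_1 = 10^(1.49/10) = 1.409, G_1 = 10^(23.7/10) = 234.4
  Stage 2: F_2 = 10^(4.13/10) = 2.588, G_2 = 10^(21.2/10) = 131.8
Friis cascade:
  F = 1.409 + (2.588 − 1)/234.4 = 1.416
NF = 10 log₁₀(1.416) = 1.51 dB

1.51 dB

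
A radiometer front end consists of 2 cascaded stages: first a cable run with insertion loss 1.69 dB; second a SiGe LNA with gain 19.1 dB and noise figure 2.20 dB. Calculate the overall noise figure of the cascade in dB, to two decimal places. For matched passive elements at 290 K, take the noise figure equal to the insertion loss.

3.89 dB

Convert to linear (a loss of L dB is a gain of −L dB): F_i = 10^(NF_i/10), G_i = 10^(G_i,dB/10)
  Stage 1: F_1 = 10^(1.69/10) = 1.476, G_1 = 10^(−1.69/10) = 0.6776
  Stage 2: F_2 = 10^(2.20/10) = 1.660, G_2 = 10^(19.1/10) = 81.28
Friis cascade:
  F = 1.476 + (1.660 − 1)/0.6776 = 2.449
NF = 10 log₁₀(2.449) = 3.89 dB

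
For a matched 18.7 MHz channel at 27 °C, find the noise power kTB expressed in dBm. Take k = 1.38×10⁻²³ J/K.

T = 27 °C + 273.15 = 300.15 K
P_n = kTB = 1.38×10⁻²³ × 300.15 × 1.87×10⁷ = 7.75×10⁻¹⁴ W
In dBm: 10 log₁₀(7.75×10⁻¹⁴ / 10⁻³) = −101.1 dBm

−101.1 dBm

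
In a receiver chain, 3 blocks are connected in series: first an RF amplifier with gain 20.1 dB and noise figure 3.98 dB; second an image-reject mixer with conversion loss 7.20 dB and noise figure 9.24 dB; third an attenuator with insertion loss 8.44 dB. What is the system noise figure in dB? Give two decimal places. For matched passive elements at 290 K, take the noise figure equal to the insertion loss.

4.59 dB

Convert to linear (a loss of L dB is a gain of −L dB): F_i = 10^(NF_i/10), G_i = 10^(G_i,dB/10)
  Stage 1: F_1 = 10^(3.98/10) = 2.500, G_1 = 10^(20.1/10) = 102.3
  Stage 2: F_2 = 10^(9.24/10) = 8.395, G_2 = 10^(−7.20/10) = 0.1905
  Stage 3: F_3 = 10^(8.44/10) = 6.982, G_3 = 10^(−8.44/10) = 0.1432
Friis cascade:
  F = 2.500 + (8.395 − 1)/102.3 + (6.982 − 1)/19.50 = 2.879
NF = 10 log₁₀(2.879) = 4.59 dB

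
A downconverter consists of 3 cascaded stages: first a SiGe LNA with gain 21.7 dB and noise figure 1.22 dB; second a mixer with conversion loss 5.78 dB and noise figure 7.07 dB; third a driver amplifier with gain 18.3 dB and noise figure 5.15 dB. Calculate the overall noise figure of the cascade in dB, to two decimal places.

Convert to linear (a loss of L dB is a gain of −L dB): F_i = 10^(NF_i/10), G_i = 10^(G_i,dB/10)
  Stage 1: F_1 = 10^(1.22/10) = 1.324, G_1 = 10^(21.7/10) = 147.9
  Stage 2: F_2 = 10^(7.07/10) = 5.093, G_2 = 10^(−5.78/10) = 0.2642
  Stage 3: F_3 = 10^(5.15/10) = 3.273, G_3 = 10^(18.3/10) = 67.61
Friis cascade:
  F = 1.324 + (5.093 − 1)/147.9 + (3.273 − 1)/39.08 = 1.410
NF = 10 log₁₀(1.410) = 1.49 dB

1.49 dB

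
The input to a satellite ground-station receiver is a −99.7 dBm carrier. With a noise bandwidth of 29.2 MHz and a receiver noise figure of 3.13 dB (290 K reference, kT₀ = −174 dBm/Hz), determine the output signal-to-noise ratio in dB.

Noise floor: N = −174 + 10 log₁₀(B) + NF
10 log₁₀(2.92×10⁷) = 74.65 dB
N = −174 + 74.65 + 3.13 = −96.22 dBm
SNR = P_sig − N = −99.7 − (−96.22) = −3.48 dB → −3.5 dB

−3.5 dB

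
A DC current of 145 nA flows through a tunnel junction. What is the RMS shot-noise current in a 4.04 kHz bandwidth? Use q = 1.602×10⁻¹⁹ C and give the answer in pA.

I_n = √(2qI·B)
2qI·B = 2 × 1.602×10⁻¹⁹ × 1.45×10⁻⁷ × 4.04×10³ = 1.88×10⁻²² A²
I_n = √(1.88×10⁻²²) = 1.37×10⁻¹¹ A = 13.7 pA

13.7 pA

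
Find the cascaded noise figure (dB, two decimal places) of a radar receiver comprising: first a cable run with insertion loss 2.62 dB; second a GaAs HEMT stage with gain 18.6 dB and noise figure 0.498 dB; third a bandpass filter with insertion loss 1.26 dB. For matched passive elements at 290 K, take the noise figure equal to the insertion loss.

Convert to linear (a loss of L dB is a gain of −L dB): F_i = 10^(NF_i/10), G_i = 10^(G_i,dB/10)
  Stage 1: F_1 = 10^(2.62/10) = 1.828, G_1 = 10^(−2.62/10) = 0.5470
  Stage 2: F_2 = 10^(0.498/10) = 1.122, G_2 = 10^(18.6/10) = 72.44
  Stage 3: F_3 = 10^(1.26/10) = 1.337, G_3 = 10^(−1.26/10) = 0.7482
Friis cascade:
  F = 1.828 + (1.122 − 1)/0.5470 + (1.337 − 1)/39.63 = 2.059
NF = 10 log₁₀(2.059) = 3.14 dB

3.14 dB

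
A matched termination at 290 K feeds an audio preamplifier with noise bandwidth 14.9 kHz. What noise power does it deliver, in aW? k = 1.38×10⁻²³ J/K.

59.6 aW

P_n = kTB = 1.38×10⁻²³ × 290 × 1.49×10⁴ = 5.96×10⁻¹⁷ W = 59.6 aW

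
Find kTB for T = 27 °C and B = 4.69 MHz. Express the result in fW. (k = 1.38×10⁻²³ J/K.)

19.4 fW

T = 27 °C + 273.15 = 300.15 K
P_n = kTB = 1.38×10⁻²³ × 300.15 × 4.69×10⁶ = 1.94×10⁻¹⁴ W = 19.4 fW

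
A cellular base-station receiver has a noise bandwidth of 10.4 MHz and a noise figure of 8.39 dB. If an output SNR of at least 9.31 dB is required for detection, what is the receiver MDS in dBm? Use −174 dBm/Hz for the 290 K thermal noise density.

−86.1 dBm

Sensitivity = −174 + 10 log₁₀(B) + NF + SNR_min
= −174 + 70.17 + 8.39 + 9.31
= −86.13 dBm → −86.1 dBm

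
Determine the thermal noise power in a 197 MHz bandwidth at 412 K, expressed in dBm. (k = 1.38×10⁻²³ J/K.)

−89.5 dBm

P_n = kTB = 1.38×10⁻²³ × 412 × 1.97×10⁸ = 1.12×10⁻¹² W
In dBm: 10 log₁₀(1.12×10⁻¹² / 10⁻³) = −89.5 dBm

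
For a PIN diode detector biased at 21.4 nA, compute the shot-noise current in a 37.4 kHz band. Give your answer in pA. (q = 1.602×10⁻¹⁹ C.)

I_n = √(2qI·B)
2qI·B = 2 × 1.602×10⁻¹⁹ × 2.14×10⁻⁸ × 3.74×10⁴ = 2.56×10⁻²² A²
I_n = √(2.56×10⁻²²) = 1.60×10⁻¹¹ A = 16.0 pA

16.0 pA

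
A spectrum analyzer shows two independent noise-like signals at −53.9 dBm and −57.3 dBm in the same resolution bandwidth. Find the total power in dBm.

Convert to linear, add, convert back:
P₁ = 4.07×10⁻⁹ W, P₂ = 1.86×10⁻⁹ W
P_tot = 5.94×10⁻⁹ W → 10 log₁₀(P_tot / 10⁻³) = −52.3 dBm

−52.3 dBm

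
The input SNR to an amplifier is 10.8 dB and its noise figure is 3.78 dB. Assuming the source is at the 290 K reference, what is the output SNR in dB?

7.02 dB

By definition F = SNR_in/SNR_out, so in dB: SNR_out = SNR_in − NF
SNR_out = 10.8 − 3.78 = 7.02 dB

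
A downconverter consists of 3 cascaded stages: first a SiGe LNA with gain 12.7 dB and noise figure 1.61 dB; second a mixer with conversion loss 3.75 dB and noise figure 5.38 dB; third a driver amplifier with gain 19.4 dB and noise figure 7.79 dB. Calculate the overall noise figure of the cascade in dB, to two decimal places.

Convert to linear (a loss of L dB is a gain of −L dB): F_i = 10^(NF_i/10), G_i = 10^(G_i,dB/10)
  Stage 1: F_1 = 10^(1.61/10) = 1.449, G_1 = 10^(12.7/10) = 18.62
  Stage 2: F_2 = 10^(5.38/10) = 3.451, G_2 = 10^(−3.75/10) = 0.4217
  Stage 3: F_3 = 10^(7.79/10) = 6.012, G_3 = 10^(19.4/10) = 87.10
Friis cascade:
  F = 1.449 + (3.451 − 1)/18.62 + (6.012 − 1)/7.852 = 2.219
NF = 10 log₁₀(2.219) = 3.46 dB

3.46 dB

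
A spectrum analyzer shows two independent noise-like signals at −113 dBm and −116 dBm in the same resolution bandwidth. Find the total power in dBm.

−111.2 dBm

Convert to linear, add, convert back:
P₁ = 5.01×10⁻¹⁵ W, P₂ = 2.51×10⁻¹⁵ W
P_tot = 7.52×10⁻¹⁵ W → 10 log₁₀(P_tot / 10⁻³) = −111.2 dBm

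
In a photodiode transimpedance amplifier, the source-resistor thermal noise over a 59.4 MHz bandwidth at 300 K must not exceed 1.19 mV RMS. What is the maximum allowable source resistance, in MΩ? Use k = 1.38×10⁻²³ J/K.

Johnson–Nyquist: V_n = √(4kTRB) ⇒ R = V_n² / (4kTB)
4kTB = 4 × 1.38×10⁻²³ × 300 × 5.94×10⁷ = 9.84×10⁻¹³
R = (1.19×10⁻³)² / 9.84×10⁻¹³ = 1.44×10⁶ Ω = 1.44 MΩ

1.44 MΩ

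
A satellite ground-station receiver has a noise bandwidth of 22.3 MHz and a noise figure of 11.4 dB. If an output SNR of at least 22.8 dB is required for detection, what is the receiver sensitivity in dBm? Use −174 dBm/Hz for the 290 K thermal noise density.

Sensitivity = −174 + 10 log₁₀(B) + NF + SNR_min
= −174 + 73.48 + 11.4 + 22.8
= −66.32 dBm → −66.3 dBm

−66.3 dBm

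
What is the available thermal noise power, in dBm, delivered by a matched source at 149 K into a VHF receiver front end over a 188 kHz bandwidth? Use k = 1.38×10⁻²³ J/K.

P_n = kTB = 1.38×10⁻²³ × 149 × 1.88×10⁵ = 3.87×10⁻¹⁶ W
In dBm: 10 log₁₀(3.87×10⁻¹⁶ / 10⁻³) = −124.1 dBm

−124.1 dBm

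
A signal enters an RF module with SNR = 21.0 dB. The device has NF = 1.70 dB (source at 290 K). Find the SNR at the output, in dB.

19.30 dB

By definition F = SNR_in/SNR_out, so in dB: SNR_out = SNR_in − NF
SNR_out = 21.0 − 1.70 = 19.30 dB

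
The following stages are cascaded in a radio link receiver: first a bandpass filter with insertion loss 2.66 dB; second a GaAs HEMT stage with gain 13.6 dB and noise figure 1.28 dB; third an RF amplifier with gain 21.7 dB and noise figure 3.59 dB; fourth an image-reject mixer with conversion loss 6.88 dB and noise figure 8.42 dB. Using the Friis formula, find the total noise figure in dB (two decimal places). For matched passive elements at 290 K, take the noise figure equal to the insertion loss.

Convert to linear (a loss of L dB is a gain of −L dB): F_i = 10^(NF_i/10), G_i = 10^(G_i,dB/10)
  Stage 1: F_1 = 10^(2.66/10) = 1.845, G_1 = 10^(−2.66/10) = 0.5420
  Stage 2: F_2 = 10^(1.28/10) = 1.343, G_2 = 10^(13.6/10) = 22.91
  Stage 3: F_3 = 10^(3.59/10) = 2.286, G_3 = 10^(21.7/10) = 147.9
  Stage 4: F_4 = 10^(8.42/10) = 6.950, G_4 = 10^(−6.88/10) = 0.2051
Friis cascade:
  F = 1.845 + (1.343 − 1)/0.5420 + (2.286 − 1)/12.42 + (6.950 − 1)/1837 = 2.584
NF = 10 log₁₀(2.584) = 4.12 dB

4.12 dB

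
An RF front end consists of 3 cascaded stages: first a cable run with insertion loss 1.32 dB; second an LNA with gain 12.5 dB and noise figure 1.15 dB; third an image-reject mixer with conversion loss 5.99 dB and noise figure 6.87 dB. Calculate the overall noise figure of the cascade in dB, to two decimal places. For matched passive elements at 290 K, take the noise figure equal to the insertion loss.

3.14 dB

Convert to linear (a loss of L dB is a gain of −L dB): F_i = 10^(NF_i/10), G_i = 10^(G_i,dB/10)
  Stage 1: F_1 = 10^(1.32/10) = 1.355, G_1 = 10^(−1.32/10) = 0.7379
  Stage 2: F_2 = 10^(1.15/10) = 1.303, G_2 = 10^(12.5/10) = 17.78
  Stage 3: F_3 = 10^(6.87/10) = 4.864, G_3 = 10^(−5.99/10) = 0.2518
Friis cascade:
  F = 1.355 + (1.303 − 1)/0.7379 + (4.864 − 1)/13.12 = 2.061
NF = 10 log₁₀(2.061) = 3.14 dB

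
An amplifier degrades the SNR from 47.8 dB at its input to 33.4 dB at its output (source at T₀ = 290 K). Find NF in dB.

14.4 dB

NF (dB) = SNR_in(dB) − SNR_out(dB) when the source is at T₀
NF = 47.8 − 33.4 = 14.4 dB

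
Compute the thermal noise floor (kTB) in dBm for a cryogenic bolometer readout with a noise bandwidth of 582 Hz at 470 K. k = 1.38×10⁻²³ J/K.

−144.2 dBm

P_n = kTB = 1.38×10⁻²³ × 470 × 5.82×10² = 3.77×10⁻¹⁸ W
In dBm: 10 log₁₀(3.77×10⁻¹⁸ / 10⁻³) = −144.2 dBm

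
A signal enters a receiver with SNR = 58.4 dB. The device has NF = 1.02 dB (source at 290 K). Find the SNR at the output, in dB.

By definition F = SNR_in/SNR_out, so in dB: SNR_out = SNR_in − NF
SNR_out = 58.4 − 1.02 = 57.38 dB

57.38 dB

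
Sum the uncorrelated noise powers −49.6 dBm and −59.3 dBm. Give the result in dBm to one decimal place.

−49.2 dBm

Convert to linear, add, convert back:
P₁ = 1.10×10⁻⁸ W, P₂ = 1.17×10⁻⁹ W
P_tot = 1.21×10⁻⁸ W → 10 log₁₀(P_tot / 10⁻³) = −49.2 dBm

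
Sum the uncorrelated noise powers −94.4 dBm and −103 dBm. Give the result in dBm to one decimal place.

Convert to linear, add, convert back:
P₁ = 3.63×10⁻¹³ W, P₂ = 5.01×10⁻¹⁴ W
P_tot = 4.13×10⁻¹³ W → 10 log₁₀(P_tot / 10⁻³) = −93.8 dBm

−93.8 dBm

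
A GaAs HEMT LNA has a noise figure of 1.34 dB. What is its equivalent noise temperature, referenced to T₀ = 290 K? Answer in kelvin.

105 K

F = 10^(1.34/10) = 1.36144
T_e = (F − 1)·T₀ = (1.36144 − 1) × 290 = 105 K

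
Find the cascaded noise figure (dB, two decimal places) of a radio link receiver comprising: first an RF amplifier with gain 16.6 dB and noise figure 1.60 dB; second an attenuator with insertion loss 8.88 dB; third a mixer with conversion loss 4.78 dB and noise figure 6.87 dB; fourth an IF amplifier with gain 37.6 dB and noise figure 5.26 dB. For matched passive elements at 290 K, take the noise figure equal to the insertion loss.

5.37 dB

Convert to linear (a loss of L dB is a gain of −L dB): F_i = 10^(NF_i/10), G_i = 10^(G_i,dB/10)
  Stage 1: F_1 = 10^(1.60/10) = 1.445, G_1 = 10^(16.6/10) = 45.71
  Stage 2: F_2 = 10^(8.88/10) = 7.727, G_2 = 10^(−8.88/10) = 0.1294
  Stage 3: F_3 = 10^(6.87/10) = 4.864, G_3 = 10^(−4.78/10) = 0.3327
  Stage 4: F_4 = 10^(5.26/10) = 3.357, G_4 = 10^(37.6/10) = 5754
Friis cascade:
  F = 1.445 + (7.727 − 1)/45.71 + (4.864 − 1)/5.916 + (3.357 − 1)/1.968 = 3.444
NF = 10 log₁₀(3.444) = 5.37 dB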